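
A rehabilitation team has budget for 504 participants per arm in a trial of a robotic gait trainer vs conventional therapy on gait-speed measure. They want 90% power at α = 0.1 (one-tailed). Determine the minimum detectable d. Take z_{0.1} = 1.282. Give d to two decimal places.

d_min ≈ 0.16

For two independent groups of n = 504 each: d_min = (z_{α} + z_β)·√(2/n).
z-sum = 1.282 + 1.282 = 2.564.
d_min = 2.564 × √(2/504) = 2.564 × 0.0630 = 0.162.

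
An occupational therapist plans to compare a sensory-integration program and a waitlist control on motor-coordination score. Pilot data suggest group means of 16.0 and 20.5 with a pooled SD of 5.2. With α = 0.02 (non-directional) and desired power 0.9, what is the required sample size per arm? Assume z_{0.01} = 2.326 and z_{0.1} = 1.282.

Cohen's d = |M₁ − M₂| / SD_pooled = |16.0 − 20.5| / 5.2 = 4.5 / 5.2 = 0.865.
For two independent groups with equal n: n = 2·((z_{α/2} + z_β) / d)².
z_{α/2} + z_β = 2.326 + 1.282 = 3.608.
n = 2 × (3.608 / 0.865)² = 2 × 4.171² = 2 × 17.40 = 34.8.
Round up to the next whole participant.

n = 35 per group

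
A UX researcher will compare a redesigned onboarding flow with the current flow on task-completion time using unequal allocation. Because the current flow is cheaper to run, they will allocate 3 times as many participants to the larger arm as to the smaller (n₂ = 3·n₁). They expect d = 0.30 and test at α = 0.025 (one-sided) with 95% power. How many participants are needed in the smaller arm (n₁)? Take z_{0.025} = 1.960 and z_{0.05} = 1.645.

n₁ = 193

With allocation ratio k = n₂/n₁ = 3, Var(x̄₁−x̄₂) = σ²(1/n₁ + 1/(k·n₁)) = σ²·(k+1)/(k·n₁).
So n₁ = (1 + 1/k)·((z_{α} + z_β)/d)² = 1.333 × (3.605/0.30)².
n₁ = 1.333 × 144.40 = 192.5.
Round up: n₁ = 193, giving n₂ = 3 × 193 = 579.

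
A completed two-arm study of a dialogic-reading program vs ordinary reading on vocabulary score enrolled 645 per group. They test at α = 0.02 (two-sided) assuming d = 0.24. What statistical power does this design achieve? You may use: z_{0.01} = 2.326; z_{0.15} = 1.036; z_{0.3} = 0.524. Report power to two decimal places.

For two equal groups, power = Φ(d·√(n/2) − z_{α/2}).
d·√(n/2) = 0.24 × √(645/2) = 0.24 × 17.958 = 4.310.
z_β = 4.310 − 2.326 = 1.984.
Power = Φ(1.984) = 0.976.

power ≈ 0.98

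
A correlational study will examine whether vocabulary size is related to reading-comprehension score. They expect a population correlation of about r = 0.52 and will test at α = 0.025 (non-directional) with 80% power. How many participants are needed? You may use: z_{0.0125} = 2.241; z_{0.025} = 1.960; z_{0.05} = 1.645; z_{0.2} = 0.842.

n = 32

Fisher's z: C = ½·ln((1+r)/(1−r)) = ½·ln(3.1667) = 0.5763.
n = ((z_{α/2} + z_β)/C)² + 3.
(2.241 + 0.842) / 0.5763 = 3.083 / 0.5763 = 5.350.
n = 5.350² + 3 = 28.62 + 3 = 31.6.
Round up.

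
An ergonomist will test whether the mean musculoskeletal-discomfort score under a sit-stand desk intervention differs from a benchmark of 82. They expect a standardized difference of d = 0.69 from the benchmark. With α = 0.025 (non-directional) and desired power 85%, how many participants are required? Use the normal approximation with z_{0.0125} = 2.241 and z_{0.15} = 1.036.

For a one-sample test: n = ((z_{α/2} + z_β) / d)².
z_{α/2} + z_β = 2.241 + 1.036 = 3.277.
n = (3.277 / 0.69)² = 4.749² = 22.56.
Round up.

n = 23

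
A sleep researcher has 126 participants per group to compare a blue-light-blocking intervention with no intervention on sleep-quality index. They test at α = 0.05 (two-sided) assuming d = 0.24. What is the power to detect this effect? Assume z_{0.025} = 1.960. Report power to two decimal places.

power ≈ 0.48

For two equal groups, power = Φ(d·√(n/2) − z_{α/2}).
d·√(n/2) = 0.24 × √(126/2) = 0.24 × 7.937 = 1.905.
z_β = 1.905 − 1.960 = -0.055.
Power = Φ(-0.055) = 0.478.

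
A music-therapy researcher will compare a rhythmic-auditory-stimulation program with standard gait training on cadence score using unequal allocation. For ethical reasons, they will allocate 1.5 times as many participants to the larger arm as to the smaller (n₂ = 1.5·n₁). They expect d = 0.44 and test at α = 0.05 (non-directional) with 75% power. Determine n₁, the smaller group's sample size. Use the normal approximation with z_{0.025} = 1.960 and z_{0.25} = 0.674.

With allocation ratio k = n₂/n₁ = 1.5, Var(x̄₁−x̄₂) = σ²(1/n₁ + 1/(k·n₁)) = σ²·(k+1)/(k·n₁).
So n₁ = (1 + 1/k)·((z_{α/2} + z_β)/d)² = 1.667 × (2.634/0.44)².
n₁ = 1.667 × 35.84 = 59.7.
Round up: n₁ = 60, giving n₂ = 1.5 × 60 = 90.

n₁ = 60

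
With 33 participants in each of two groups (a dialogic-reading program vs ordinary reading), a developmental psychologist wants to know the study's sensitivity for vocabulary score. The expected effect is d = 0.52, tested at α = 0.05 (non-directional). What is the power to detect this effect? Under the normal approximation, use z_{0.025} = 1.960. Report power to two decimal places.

power ≈ 0.56

For two equal groups, power = Φ(d·√(n/2) − z_{α/2}).
d·√(n/2) = 0.52 × √(33/2) = 0.52 × 4.062 = 2.112.
z_β = 2.112 − 1.960 = 0.152.
Power = Φ(0.152) = 0.561.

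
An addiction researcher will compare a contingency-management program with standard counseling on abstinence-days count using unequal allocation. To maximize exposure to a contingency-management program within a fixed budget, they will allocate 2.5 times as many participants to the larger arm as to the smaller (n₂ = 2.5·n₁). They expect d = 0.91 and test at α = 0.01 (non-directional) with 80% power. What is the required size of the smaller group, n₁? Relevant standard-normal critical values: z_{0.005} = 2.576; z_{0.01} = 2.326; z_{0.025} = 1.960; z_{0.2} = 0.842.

n₁ = 20

With allocation ratio k = n₂/n₁ = 2.5, Var(x̄₁−x̄₂) = σ²(1/n₁ + 1/(k·n₁)) = σ²·(k+1)/(k·n₁).
So n₁ = (1 + 1/k)·((z_{α/2} + z_β)/d)² = 1.400 × (3.418/0.91)².
n₁ = 1.400 × 14.11 = 19.8.
Round up: n₁ = 20, giving n₂ = 2.5 × 20 = 50.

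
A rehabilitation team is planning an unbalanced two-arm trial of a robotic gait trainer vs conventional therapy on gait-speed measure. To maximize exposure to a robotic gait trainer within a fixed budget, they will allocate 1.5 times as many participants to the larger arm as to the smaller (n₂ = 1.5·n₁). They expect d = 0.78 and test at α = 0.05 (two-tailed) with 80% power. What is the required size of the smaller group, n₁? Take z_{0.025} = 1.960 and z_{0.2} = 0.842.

With allocation ratio k = n₂/n₁ = 1.5, Var(x̄₁−x̄₂) = σ²(1/n₁ + 1/(k·n₁)) = σ²·(k+1)/(k·n₁).
So n₁ = (1 + 1/k)·((z_{α/2} + z_β)/d)² = 1.667 × (2.802/0.78)².
n₁ = 1.667 × 12.90 = 21.5.
Round up: n₁ = 22, giving n₂ = 1.5 × 22 = 33.

n₁ = 22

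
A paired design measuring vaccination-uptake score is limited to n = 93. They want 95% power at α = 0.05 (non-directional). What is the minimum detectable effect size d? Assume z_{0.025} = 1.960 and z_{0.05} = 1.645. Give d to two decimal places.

For a single sample (or paired design) of n = 93: d_min = (z_{α/2} + z_β)/√n.
z-sum = 1.960 + 1.645 = 3.605.
d_min = 3.605 / √93 = 3.605 / 9.644 = 0.374.

d_min ≈ 0.37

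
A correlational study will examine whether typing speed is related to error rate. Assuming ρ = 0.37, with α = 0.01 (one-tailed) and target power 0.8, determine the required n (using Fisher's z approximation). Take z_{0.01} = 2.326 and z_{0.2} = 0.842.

Fisher's z: C = ½·ln((1+r)/(1−r)) = ½·ln(2.1746) = 0.3884.
n = ((z_{α} + z_β)/C)² + 3.
(2.326 + 0.842) / 0.3884 = 3.168 / 0.3884 = 8.157.
n = 8.157² + 3 = 66.53 + 3 = 69.5.
Round up.

n = 70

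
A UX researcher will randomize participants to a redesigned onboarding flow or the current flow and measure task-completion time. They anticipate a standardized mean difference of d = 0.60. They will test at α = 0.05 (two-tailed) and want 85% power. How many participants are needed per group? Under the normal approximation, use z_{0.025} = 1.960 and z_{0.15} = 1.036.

n = 50 per group

For two independent groups with equal n: n = 2·((z_{α/2} + z_β) / d)².
z_{α/2} + z_β = 1.960 + 1.036 = 2.996.
n = 2 × (2.996 / 0.60)² = 2 × 4.993² = 2 × 24.93 = 49.9.
Round up to the next whole participant.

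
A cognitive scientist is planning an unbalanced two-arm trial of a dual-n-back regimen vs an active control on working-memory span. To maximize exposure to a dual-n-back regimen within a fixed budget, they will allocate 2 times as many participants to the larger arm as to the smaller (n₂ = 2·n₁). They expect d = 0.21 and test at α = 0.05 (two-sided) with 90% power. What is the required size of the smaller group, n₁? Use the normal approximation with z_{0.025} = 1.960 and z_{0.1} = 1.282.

With allocation ratio k = n₂/n₁ = 2, Var(x̄₁−x̄₂) = σ²(1/n₁ + 1/(k·n₁)) = σ²·(k+1)/(k·n₁).
So n₁ = (1 + 1/k)·((z_{α/2} + z_β)/d)² = 1.500 × (3.242/0.21)².
n₁ = 1.500 × 238.33 = 357.5.
Round up: n₁ = 358, giving n₂ = 2 × 358 = 716.

n₁ = 358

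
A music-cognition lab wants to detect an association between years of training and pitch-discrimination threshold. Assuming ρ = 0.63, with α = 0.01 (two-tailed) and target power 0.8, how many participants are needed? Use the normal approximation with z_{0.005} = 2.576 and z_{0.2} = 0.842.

Fisher's z: C = ½·ln((1+r)/(1−r)) = ½·ln(4.4054) = 0.7414.
n = ((z_{α/2} + z_β)/C)² + 3.
(2.576 + 0.842) / 0.7414 = 3.418 / 0.7414 = 4.610.
n = 4.610² + 3 = 21.25 + 3 = 24.3.
Round up.

n = 25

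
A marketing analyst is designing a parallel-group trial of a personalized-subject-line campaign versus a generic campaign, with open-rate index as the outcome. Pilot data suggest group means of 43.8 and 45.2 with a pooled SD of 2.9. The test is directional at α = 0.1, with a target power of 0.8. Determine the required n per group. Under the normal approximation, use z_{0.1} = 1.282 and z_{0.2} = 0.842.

n = 39 per group

Cohen's d = |M₁ − M₂| / SD_pooled = |43.8 − 45.2| / 2.9 = 1.4 / 2.9 = 0.483.
For two independent groups with equal n: n = 2·((z_{α} + z_β) / d)².
z_{α} + z_β = 1.282 + 0.842 = 2.124.
n = 2 × (2.124 / 0.483)² = 2 × 4.398² = 2 × 19.34 = 38.7.
Round up to the next whole participant.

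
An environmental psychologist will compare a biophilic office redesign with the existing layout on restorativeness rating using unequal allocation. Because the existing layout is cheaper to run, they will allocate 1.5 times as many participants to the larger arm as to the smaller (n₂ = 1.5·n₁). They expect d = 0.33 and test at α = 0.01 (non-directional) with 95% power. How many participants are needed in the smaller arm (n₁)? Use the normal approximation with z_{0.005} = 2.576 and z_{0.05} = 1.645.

With allocation ratio k = n₂/n₁ = 1.5, Var(x̄₁−x̄₂) = σ²(1/n₁ + 1/(k·n₁)) = σ²·(k+1)/(k·n₁).
So n₁ = (1 + 1/k)·((z_{α/2} + z_β)/d)² = 1.667 × (4.221/0.33)².
n₁ = 1.667 × 163.61 = 272.7.
Round up: n₁ = 273, giving n₂ = ⌈1.5 × 273⌉ = ⌈409.5⌉ = 410.

n₁ = 273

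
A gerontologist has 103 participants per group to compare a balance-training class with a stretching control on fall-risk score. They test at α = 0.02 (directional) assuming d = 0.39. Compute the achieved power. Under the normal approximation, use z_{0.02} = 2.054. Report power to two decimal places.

For two equal groups, power = Φ(d·√(n/2) − z_{α}).
d·√(n/2) = 0.39 × √(103/2) = 0.39 × 7.176 = 2.799.
z_β = 2.799 − 2.054 = 0.745.
Power = Φ(0.745) = 0.772.

power ≈ 0.77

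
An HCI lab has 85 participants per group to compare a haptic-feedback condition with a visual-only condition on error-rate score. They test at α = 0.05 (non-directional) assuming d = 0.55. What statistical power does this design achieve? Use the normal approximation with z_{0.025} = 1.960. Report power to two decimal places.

power ≈ 0.95

For two equal groups, power = Φ(d·√(n/2) − z_{α/2}).
d·√(n/2) = 0.55 × √(85/2) = 0.55 × 6.519 = 3.586.
z_β = 3.586 − 1.960 = 1.626.
Power = Φ(1.626) = 0.948.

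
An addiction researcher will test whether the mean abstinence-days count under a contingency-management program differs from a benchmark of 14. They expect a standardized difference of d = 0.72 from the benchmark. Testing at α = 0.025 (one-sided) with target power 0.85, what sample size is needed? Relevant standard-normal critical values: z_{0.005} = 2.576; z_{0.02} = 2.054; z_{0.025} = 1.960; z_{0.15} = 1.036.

For a one-sample test: n = ((z_{α} + z_β) / d)².
z_{α} + z_β = 1.960 + 1.036 = 2.996.
n = (2.996 / 0.72)² = 4.161² = 17.31.
Round up.

n = 18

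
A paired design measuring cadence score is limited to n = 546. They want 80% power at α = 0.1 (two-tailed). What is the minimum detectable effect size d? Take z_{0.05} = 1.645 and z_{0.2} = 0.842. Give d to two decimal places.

d_min ≈ 0.11

For a single sample (or paired design) of n = 546: d_min = (z_{α/2} + z_β)/√n.
z-sum = 1.645 + 0.842 = 2.487.
d_min = 2.487 / √546 = 2.487 / 23.367 = 0.106.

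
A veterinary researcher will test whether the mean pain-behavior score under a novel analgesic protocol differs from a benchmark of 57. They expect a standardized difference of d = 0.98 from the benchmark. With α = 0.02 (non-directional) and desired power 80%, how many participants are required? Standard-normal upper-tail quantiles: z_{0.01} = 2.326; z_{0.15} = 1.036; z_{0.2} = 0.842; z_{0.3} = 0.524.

n = 11

For a one-sample test: n = ((z_{α/2} + z_β) / d)².
z_{α/2} + z_β = 2.326 + 0.842 = 3.168.
n = (3.168 / 0.98)² = 3.233² = 10.45.
Round up.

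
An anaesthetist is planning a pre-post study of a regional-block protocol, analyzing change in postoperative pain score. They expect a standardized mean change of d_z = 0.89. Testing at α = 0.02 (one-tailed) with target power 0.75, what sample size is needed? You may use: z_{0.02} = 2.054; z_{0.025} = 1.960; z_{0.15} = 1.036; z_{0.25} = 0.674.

n = 10 pairs

For a paired (one-sample on differences) test: n = ((z_{α} + z_β) / d)².
z_{α} + z_β = 2.054 + 0.674 = 2.728.
n = (2.728 / 0.89)² = 3.065² = 9.40.
Round up.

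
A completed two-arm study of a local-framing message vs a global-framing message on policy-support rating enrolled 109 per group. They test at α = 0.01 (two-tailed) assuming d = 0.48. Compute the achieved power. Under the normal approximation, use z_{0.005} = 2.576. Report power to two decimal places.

For two equal groups, power = Φ(d·√(n/2) − z_{α/2}).
d·√(n/2) = 0.48 × √(109/2) = 0.48 × 7.382 = 3.544.
z_β = 3.544 − 2.576 = 0.968.
Power = Φ(0.968) = 0.833.

power ≈ 0.83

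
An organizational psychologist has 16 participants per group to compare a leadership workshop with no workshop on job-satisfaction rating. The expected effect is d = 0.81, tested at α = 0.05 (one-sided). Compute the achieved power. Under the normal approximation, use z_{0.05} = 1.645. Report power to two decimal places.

For two equal groups, power = Φ(d·√(n/2) − z_{α}).
d·√(n/2) = 0.81 × √(16/2) = 0.81 × 2.828 = 2.291.
z_β = 2.291 − 1.645 = 0.646.
Power = Φ(0.646) = 0.741.

power ≈ 0.74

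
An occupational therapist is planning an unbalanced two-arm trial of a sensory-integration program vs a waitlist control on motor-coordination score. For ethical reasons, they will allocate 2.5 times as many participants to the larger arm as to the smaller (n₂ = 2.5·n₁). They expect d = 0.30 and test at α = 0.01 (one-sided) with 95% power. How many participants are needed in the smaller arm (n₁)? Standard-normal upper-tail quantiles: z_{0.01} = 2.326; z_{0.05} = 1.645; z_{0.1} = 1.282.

n₁ = 246

With allocation ratio k = n₂/n₁ = 2.5, Var(x̄₁−x̄₂) = σ²(1/n₁ + 1/(k·n₁)) = σ²·(k+1)/(k·n₁).
So n₁ = (1 + 1/k)·((z_{α} + z_β)/d)² = 1.400 × (3.971/0.30)².
n₁ = 1.400 × 175.21 = 245.3.
Round up: n₁ = 246, giving n₂ = 2.5 × 246 = 615.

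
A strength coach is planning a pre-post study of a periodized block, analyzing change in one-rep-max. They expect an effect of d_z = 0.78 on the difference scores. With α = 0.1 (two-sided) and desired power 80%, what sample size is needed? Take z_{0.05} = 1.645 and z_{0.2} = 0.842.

For a paired (one-sample on differences) test: n = ((z_{α/2} + z_β) / d)².
z_{α/2} + z_β = 1.645 + 0.842 = 2.487.
n = (2.487 / 0.78)² = 3.188² = 10.17.
Round up.

n = 11 pairs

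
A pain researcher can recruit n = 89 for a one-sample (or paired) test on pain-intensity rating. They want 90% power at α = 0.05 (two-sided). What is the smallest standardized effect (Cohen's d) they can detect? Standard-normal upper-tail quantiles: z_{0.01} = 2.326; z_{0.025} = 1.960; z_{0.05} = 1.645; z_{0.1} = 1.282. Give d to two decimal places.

d_min ≈ 0.34

For a single sample (or paired design) of n = 89: d_min = (z_{α/2} + z_β)/√n.
z-sum = 1.960 + 1.282 = 3.242.
d_min = 3.242 / √89 = 3.242 / 9.434 = 0.344.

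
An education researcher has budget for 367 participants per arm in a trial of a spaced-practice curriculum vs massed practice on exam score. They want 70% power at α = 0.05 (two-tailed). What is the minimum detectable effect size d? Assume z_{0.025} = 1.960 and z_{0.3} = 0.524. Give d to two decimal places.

For two independent groups of n = 367 each: d_min = (z_{α/2} + z_β)·√(2/n).
z-sum = 1.960 + 0.524 = 2.484.
d_min = 2.484 × √(2/367) = 2.484 × 0.0738 = 0.183.

d_min ≈ 0.18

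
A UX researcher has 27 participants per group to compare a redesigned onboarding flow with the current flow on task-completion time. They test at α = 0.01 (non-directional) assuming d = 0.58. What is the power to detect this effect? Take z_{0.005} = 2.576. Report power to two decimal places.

power ≈ 0.33

For two equal groups, power = Φ(d·√(n/2) − z_{α/2}).
d·√(n/2) = 0.58 × √(27/2) = 0.58 × 3.674 = 2.131.
z_β = 2.131 − 2.576 = -0.445.
Power = Φ(-0.445) = 0.328.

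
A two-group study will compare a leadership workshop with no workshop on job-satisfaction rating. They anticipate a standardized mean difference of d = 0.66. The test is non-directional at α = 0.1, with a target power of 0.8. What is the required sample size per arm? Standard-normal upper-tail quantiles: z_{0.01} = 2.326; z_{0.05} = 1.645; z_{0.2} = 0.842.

For two independent groups with equal n: n = 2·((z_{α/2} + z_β) / d)².
z_{α/2} + z_β = 1.645 + 0.842 = 2.487.
n = 2 × (2.487 / 0.66)² = 2 × 3.768² = 2 × 14.20 = 28.4.
Round up to the next whole participant.

n = 29 per group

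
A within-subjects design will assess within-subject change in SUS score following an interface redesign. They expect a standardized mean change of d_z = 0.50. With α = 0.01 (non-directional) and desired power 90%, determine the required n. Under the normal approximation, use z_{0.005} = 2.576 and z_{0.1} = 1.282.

For a paired (one-sample on differences) test: n = ((z_{α/2} + z_β) / d)².
z_{α/2} + z_β = 2.576 + 1.282 = 3.858.
n = (3.858 / 0.50)² = 7.716² = 59.54.
Round up.

n = 60 pairs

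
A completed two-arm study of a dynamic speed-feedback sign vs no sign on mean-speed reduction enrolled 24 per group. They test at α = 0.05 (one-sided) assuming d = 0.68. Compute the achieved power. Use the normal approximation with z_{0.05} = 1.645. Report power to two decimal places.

For two equal groups, power = Φ(d·√(n/2) − z_{α}).
d·√(n/2) = 0.68 × √(24/2) = 0.68 × 3.464 = 2.356.
z_β = 2.356 − 1.645 = 0.711.
Power = Φ(0.711) = 0.761.

power ≈ 0.76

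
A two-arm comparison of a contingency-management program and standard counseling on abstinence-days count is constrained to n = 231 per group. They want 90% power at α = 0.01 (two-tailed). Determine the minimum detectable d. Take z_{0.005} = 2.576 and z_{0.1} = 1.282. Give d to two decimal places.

For two independent groups of n = 231 each: d_min = (z_{α/2} + z_β)·√(2/n).
z-sum = 2.576 + 1.282 = 3.858.
d_min = 3.858 × √(2/231) = 3.858 × 0.0930 = 0.359.

d_min ≈ 0.36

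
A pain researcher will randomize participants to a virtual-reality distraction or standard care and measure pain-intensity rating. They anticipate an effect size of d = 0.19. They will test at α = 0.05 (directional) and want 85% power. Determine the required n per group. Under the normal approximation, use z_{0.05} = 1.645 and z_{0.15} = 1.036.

For two independent groups with equal n: n = 2·((z_{α} + z_β) / d)².
z_{α} + z_β = 1.645 + 1.036 = 2.681.
n = 2 × (2.681 / 0.19)² = 2 × 14.111² = 2 × 199.11 = 398.2.
Round up to the next whole participant.

n = 399 per group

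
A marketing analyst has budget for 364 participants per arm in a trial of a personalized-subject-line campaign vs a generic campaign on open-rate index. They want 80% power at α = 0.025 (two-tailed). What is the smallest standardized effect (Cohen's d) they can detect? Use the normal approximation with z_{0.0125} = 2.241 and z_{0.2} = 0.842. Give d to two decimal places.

For two independent groups of n = 364 each: d_min = (z_{α/2} + z_β)·√(2/n).
z-sum = 2.241 + 0.842 = 3.083.
d_min = 3.083 × √(2/364) = 3.083 × 0.0741 = 0.229.

d_min ≈ 0.23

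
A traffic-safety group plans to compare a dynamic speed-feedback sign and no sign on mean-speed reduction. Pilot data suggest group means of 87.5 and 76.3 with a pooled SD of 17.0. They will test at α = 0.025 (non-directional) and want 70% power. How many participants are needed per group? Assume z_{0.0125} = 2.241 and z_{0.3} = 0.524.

n = 36 per group

Cohen's d = |M₁ − M₂| / SD_pooled = |87.5 − 76.3| / 17.0 = 11.2 / 17.0 = 0.659.
For two independent groups with equal n: n = 2·((z_{α/2} + z_β) / d)².
z_{α/2} + z_β = 2.241 + 0.524 = 2.765.
n = 2 × (2.765 / 0.659)² = 2 × 4.196² = 2 × 17.60 = 35.2.
Round up to the next whole participant.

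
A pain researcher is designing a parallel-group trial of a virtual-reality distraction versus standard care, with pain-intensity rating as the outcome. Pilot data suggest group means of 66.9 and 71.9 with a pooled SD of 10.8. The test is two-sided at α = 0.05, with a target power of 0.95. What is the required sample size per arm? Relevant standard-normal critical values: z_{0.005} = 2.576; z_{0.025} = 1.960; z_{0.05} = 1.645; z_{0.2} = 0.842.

Cohen's d = |M₁ − M₂| / SD_pooled = |66.9 − 71.9| / 10.8 = 5.0 / 10.8 = 0.463.
For two independent groups with equal n: n = 2·((z_{α/2} + z_β) / d)².
z_{α/2} + z_β = 1.960 + 1.645 = 3.605.
n = 2 × (3.605 / 0.463)² = 2 × 7.786² = 2 × 60.62 = 121.2.
Round up to the next whole participant.

n = 122 per group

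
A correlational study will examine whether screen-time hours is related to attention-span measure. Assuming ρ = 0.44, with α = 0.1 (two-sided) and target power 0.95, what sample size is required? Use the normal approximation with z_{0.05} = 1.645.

Fisher's z: C = ½·ln((1+r)/(1−r)) = ½·ln(2.5714) = 0.4722.
n = ((z_{α/2} + z_β)/C)² + 3.
(1.645 + 1.645) / 0.4722 = 3.290 / 0.4722 = 6.967.
n = 6.967² + 3 = 48.54 + 3 = 51.5.
Round up.

n = 52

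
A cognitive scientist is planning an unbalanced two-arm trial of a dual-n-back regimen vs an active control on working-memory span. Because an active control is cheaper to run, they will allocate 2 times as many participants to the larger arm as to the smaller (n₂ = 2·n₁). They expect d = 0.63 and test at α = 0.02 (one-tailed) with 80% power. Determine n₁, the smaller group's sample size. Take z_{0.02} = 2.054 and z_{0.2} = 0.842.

With allocation ratio k = n₂/n₁ = 2, Var(x̄₁−x̄₂) = σ²(1/n₁ + 1/(k·n₁)) = σ²·(k+1)/(k·n₁).
So n₁ = (1 + 1/k)·((z_{α} + z_β)/d)² = 1.500 × (2.896/0.63)².
n₁ = 1.500 × 21.13 = 31.7.
Round up: n₁ = 32, giving n₂ = 2 × 32 = 64.

n₁ = 32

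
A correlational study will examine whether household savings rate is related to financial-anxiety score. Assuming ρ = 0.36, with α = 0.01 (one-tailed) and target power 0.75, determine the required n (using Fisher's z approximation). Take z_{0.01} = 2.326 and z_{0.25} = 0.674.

n = 67

Fisher's z: C = ½·ln((1+r)/(1−r)) = ½·ln(2.1250) = 0.3769.
n = ((z_{α} + z_β)/C)² + 3.
(2.326 + 0.674) / 0.3769 = 3.000 / 0.3769 = 7.960.
n = 7.960² + 3 = 63.36 + 3 = 66.4.
Round up.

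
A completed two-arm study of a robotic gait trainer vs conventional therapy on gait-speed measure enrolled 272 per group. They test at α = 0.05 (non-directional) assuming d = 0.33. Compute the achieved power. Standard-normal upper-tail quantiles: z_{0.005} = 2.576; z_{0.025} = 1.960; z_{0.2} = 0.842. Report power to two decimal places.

For two equal groups, power = Φ(d·√(n/2) − z_{α/2}).
d·√(n/2) = 0.33 × √(272/2) = 0.33 × 11.662 = 3.848.
z_β = 3.848 − 1.960 = 1.888.
Power = Φ(1.888) = 0.971.

power ≈ 0.97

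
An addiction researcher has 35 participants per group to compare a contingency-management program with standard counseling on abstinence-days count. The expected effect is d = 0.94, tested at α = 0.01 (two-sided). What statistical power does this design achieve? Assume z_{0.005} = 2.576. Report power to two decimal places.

For two equal groups, power = Φ(d·√(n/2) − z_{α/2}).
d·√(n/2) = 0.94 × √(35/2) = 0.94 × 4.183 = 3.932.
z_β = 3.932 − 2.576 = 1.356.
Power = Φ(1.356) = 0.912.

power ≈ 0.91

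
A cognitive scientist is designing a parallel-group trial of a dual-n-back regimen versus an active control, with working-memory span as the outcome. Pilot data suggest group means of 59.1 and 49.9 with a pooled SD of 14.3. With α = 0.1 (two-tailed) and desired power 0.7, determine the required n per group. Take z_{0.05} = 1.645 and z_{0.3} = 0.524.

n = 23 per group

Cohen's d = |M₁ − M₂| / SD_pooled = |59.1 − 49.9| / 14.3 = 9.2 / 14.3 = 0.643.
For two independent groups with equal n: n = 2·((z_{α/2} + z_β) / d)².
z_{α/2} + z_β = 1.645 + 0.524 = 2.169.
n = 2 × (2.169 / 0.643)² = 2 × 3.373² = 2 × 11.38 = 22.8.
Round up to the next whole participant.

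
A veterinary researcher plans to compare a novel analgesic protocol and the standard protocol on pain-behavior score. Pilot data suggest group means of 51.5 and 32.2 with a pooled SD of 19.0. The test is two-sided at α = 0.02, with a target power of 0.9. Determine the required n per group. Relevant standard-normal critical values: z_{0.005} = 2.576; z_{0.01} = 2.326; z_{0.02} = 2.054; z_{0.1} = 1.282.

n = 26 per group

Cohen's d = |M₁ − M₂| / SD_pooled = |51.5 − 32.2| / 19.0 = 19.3 / 19.0 = 1.016.
For two independent groups with equal n: n = 2·((z_{α/2} + z_β) / d)².
z_{α/2} + z_β = 2.326 + 1.282 = 3.608.
n = 2 × (3.608 / 1.016)² = 2 × 3.551² = 2 × 12.61 = 25.2.
Round up to the next whole participant.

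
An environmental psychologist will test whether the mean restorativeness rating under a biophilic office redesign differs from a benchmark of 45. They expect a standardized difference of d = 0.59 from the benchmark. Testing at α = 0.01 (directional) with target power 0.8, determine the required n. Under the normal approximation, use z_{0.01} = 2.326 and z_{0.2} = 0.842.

For a one-sample test: n = ((z_{α} + z_β) / d)².
z_{α} + z_β = 2.326 + 0.842 = 3.168.
n = (3.168 / 0.59)² = 5.369² = 28.83.
Round up.

n = 29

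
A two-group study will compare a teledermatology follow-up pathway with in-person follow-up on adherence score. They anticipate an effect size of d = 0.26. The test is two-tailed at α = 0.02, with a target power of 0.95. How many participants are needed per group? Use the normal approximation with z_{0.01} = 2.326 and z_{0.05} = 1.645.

n = 467 per group

For two independent groups with equal n: n = 2·((z_{α/2} + z_β) / d)².
z_{α/2} + z_β = 2.326 + 1.645 = 3.971.
n = 2 × (3.971 / 0.26)² = 2 × 15.273² = 2 × 233.27 = 466.5.
Round up to the next whole participant.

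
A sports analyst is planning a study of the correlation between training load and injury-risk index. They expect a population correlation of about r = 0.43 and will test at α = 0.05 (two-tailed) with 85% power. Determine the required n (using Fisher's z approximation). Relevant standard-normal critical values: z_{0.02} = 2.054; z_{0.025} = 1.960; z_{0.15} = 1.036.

Fisher's z: C = ½·ln((1+r)/(1−r)) = ½·ln(2.5088) = 0.4599.
n = ((z_{α/2} + z_β)/C)² + 3.
(1.960 + 1.036) / 0.4599 = 2.996 / 0.4599 = 6.514.
n = 6.514² + 3 = 42.44 + 3 = 45.4.
Round up.

n = 46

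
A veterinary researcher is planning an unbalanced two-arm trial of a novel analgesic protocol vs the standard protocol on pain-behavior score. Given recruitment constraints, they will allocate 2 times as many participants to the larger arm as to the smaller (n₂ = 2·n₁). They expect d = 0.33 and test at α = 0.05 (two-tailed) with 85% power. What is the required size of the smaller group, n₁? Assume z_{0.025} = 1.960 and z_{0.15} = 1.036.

With allocation ratio k = n₂/n₁ = 2, Var(x̄₁−x̄₂) = σ²(1/n₁ + 1/(k·n₁)) = σ²·(k+1)/(k·n₁).
So n₁ = (1 + 1/k)·((z_{α/2} + z_β)/d)² = 1.500 × (2.996/0.33)².
n₁ = 1.500 × 82.42 = 123.6.
Round up: n₁ = 124, giving n₂ = 2 × 124 = 248.

n₁ = 124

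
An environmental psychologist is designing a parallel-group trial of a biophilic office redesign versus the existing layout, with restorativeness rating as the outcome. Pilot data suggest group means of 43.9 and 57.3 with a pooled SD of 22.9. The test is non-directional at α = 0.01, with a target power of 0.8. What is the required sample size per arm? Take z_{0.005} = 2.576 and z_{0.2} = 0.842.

Cohen's d = |M₁ − M₂| / SD_pooled = |43.9 − 57.3| / 22.9 = 13.4 / 22.9 = 0.585.
For two independent groups with equal n: n = 2·((z_{α/2} + z_β) / d)².
z_{α/2} + z_β = 2.576 + 0.842 = 3.418.
n = 2 × (3.418 / 0.585)² = 2 × 5.843² = 2 × 34.14 = 68.3.
Round up to the next whole participant.

n = 69 per group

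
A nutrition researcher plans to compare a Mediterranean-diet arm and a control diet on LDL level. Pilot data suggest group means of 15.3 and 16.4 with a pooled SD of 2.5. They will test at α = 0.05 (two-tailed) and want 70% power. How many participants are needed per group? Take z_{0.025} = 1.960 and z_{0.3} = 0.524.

Cohen's d = |M₁ − M₂| / SD_pooled = |15.3 − 16.4| / 2.5 = 1.1 / 2.5 = 0.440.
For two independent groups with equal n: n = 2·((z_{α/2} + z_β) / d)².
z_{α/2} + z_β = 1.960 + 0.524 = 2.484.
n = 2 × (2.484 / 0.440)² = 2 × 5.645² = 2 × 31.87 = 63.7.
Round up to the next whole participant.

n = 64 per group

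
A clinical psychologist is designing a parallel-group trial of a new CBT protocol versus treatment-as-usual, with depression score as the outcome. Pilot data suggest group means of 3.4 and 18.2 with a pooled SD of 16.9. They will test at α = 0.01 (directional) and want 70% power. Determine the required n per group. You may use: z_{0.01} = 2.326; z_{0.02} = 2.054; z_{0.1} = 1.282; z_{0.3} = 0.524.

Cohen's d = |M₁ − M₂| / SD_pooled = |3.4 − 18.2| / 16.9 = 14.8 / 16.9 = 0.876.
For two independent groups with equal n: n = 2·((z_{α} + z_β) / d)².
z_{α} + z_β = 2.326 + 0.524 = 2.850.
n = 2 × (2.850 / 0.876)² = 2 × 3.253² = 2 × 10.58 = 21.2.
Round up to the next whole participant.

n = 22 per group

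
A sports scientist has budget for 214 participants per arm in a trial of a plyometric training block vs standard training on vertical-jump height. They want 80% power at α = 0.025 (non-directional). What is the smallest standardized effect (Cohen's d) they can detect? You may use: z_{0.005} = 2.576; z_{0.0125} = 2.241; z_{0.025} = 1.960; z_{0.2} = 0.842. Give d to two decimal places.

d_min ≈ 0.30

For two independent groups of n = 214 each: d_min = (z_{α/2} + z_β)·√(2/n).
z-sum = 2.241 + 0.842 = 3.083.
d_min = 3.083 × √(2/214) = 3.083 × 0.0967 = 0.298.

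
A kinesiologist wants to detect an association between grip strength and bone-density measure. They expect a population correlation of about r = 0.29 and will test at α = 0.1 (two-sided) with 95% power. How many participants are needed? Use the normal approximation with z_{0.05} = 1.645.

n = 125

Fisher's z: C = ½·ln((1+r)/(1−r)) = ½·ln(1.8169) = 0.2986.
n = ((z_{α/2} + z_β)/C)² + 3.
(1.645 + 1.645) / 0.2986 = 3.290 / 0.2986 = 11.018.
n = 11.018² + 3 = 121.40 + 3 = 124.4.
Round up.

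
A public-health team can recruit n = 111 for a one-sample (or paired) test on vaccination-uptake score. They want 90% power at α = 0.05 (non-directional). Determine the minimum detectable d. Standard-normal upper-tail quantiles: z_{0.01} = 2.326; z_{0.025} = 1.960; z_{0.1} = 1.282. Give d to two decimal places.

For a single sample (or paired design) of n = 111: d_min = (z_{α/2} + z_β)/√n.
z-sum = 1.960 + 1.282 = 3.242.
d_min = 3.242 / √111 = 3.242 / 10.536 = 0.308.

d_min ≈ 0.31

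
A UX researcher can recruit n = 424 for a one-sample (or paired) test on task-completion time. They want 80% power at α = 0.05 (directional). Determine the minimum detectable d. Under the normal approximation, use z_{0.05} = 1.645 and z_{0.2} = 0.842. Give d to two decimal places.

d_min ≈ 0.12

For a single sample (or paired design) of n = 424: d_min = (z_{α} + z_β)/√n.
z-sum = 1.645 + 0.842 = 2.487.
d_min = 2.487 / √424 = 2.487 / 20.591 = 0.121.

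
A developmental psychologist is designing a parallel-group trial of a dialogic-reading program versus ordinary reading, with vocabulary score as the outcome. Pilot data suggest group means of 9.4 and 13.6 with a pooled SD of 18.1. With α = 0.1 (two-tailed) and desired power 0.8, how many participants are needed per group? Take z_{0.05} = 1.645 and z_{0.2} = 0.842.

n = 230 per group

Cohen's d = |M₁ − M₂| / SD_pooled = |9.4 − 13.6| / 18.1 = 4.2 / 18.1 = 0.232.
For two independent groups with equal n: n = 2·((z_{α/2} + z_β) / d)².
z_{α/2} + z_β = 1.645 + 0.842 = 2.487.
n = 2 × (2.487 / 0.232)² = 2 × 10.720² = 2 × 114.91 = 229.8.
Round up to the next whole participant.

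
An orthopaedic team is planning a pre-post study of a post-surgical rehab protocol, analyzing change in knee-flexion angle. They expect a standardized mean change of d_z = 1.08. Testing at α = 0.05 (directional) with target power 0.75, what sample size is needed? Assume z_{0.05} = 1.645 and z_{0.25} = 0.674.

For a paired (one-sample on differences) test: n = ((z_{α} + z_β) / d)².
z_{α} + z_β = 1.645 + 0.674 = 2.319.
n = (2.319 / 1.08)² = 2.147² = 4.61.
Round up.

n = 5 pairs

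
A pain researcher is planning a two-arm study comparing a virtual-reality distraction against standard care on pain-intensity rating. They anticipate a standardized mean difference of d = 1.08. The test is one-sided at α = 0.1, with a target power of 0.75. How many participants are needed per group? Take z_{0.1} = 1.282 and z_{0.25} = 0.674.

n = 7 per group

For two independent groups with equal n: n = 2·((z_{α} + z_β) / d)².
z_{α} + z_β = 1.282 + 0.674 = 1.956.
n = 2 × (1.956 / 1.08)² = 2 × 1.811² = 2 × 3.28 = 6.6.
Round up to the next whole participant.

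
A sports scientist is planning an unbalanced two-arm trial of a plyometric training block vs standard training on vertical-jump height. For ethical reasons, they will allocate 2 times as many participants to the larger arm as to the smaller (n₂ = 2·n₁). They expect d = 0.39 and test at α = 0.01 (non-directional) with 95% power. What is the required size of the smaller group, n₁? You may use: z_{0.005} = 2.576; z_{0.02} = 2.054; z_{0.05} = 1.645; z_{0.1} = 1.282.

With allocation ratio k = n₂/n₁ = 2, Var(x̄₁−x̄₂) = σ²(1/n₁ + 1/(k·n₁)) = σ²·(k+1)/(k·n₁).
So n₁ = (1 + 1/k)·((z_{α/2} + z_β)/d)² = 1.500 × (4.221/0.39)².
n₁ = 1.500 × 117.14 = 175.7.
Round up: n₁ = 176, giving n₂ = 2 × 176 = 352.

n₁ = 176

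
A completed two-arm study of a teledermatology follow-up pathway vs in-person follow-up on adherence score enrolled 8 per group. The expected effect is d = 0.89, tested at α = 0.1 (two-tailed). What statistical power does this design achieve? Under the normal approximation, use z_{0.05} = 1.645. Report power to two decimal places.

For two equal groups, power = Φ(d·√(n/2) − z_{α/2}).
d·√(n/2) = 0.89 × √(8/2) = 0.89 × 2.000 = 1.780.
z_β = 1.780 − 1.645 = 0.135.
Power = Φ(0.135) = 0.554.

power ≈ 0.55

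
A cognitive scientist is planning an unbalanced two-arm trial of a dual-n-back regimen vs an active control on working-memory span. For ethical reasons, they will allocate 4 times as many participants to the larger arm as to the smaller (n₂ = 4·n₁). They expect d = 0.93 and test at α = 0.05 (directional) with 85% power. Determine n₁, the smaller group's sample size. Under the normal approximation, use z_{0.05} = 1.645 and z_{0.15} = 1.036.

n₁ = 11

With allocation ratio k = n₂/n₁ = 4, Var(x̄₁−x̄₂) = σ²(1/n₁ + 1/(k·n₁)) = σ²·(k+1)/(k·n₁).
So n₁ = (1 + 1/k)·((z_{α} + z_β)/d)² = 1.250 × (2.681/0.93)².
n₁ = 1.250 × 8.31 = 10.4.
Round up: n₁ = 11, giving n₂ = 4 × 11 = 44.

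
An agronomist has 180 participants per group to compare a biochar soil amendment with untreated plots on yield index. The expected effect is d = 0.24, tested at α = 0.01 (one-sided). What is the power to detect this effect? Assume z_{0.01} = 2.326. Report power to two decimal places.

For two equal groups, power = Φ(d·√(n/2) − z_{α}).
d·√(n/2) = 0.24 × √(180/2) = 0.24 × 9.487 = 2.277.
z_β = 2.277 − 2.326 = -0.049.
Power = Φ(-0.049) = 0.480.

power ≈ 0.48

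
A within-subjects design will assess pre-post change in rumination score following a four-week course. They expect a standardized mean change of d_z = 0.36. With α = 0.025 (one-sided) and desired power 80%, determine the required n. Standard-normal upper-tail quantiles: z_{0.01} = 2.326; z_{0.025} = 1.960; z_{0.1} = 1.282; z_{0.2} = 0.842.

For a paired (one-sample on differences) test: n = ((z_{α} + z_β) / d)².
z_{α} + z_β = 1.960 + 0.842 = 2.802.
n = (2.802 / 0.36)² = 7.783² = 60.58.
Round up.

n = 61 pairs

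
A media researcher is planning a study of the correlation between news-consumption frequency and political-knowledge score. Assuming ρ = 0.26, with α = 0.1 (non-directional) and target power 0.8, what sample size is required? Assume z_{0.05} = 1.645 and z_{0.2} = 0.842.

n = 91

Fisher's z: C = ½·ln((1+r)/(1−r)) = ½·ln(1.7027) = 0.2661.
n = ((z_{α/2} + z_β)/C)² + 3.
(1.645 + 0.842) / 0.2661 = 2.487 / 0.2661 = 9.346.
n = 9.346² + 3 = 87.35 + 3 = 90.3.
Round up.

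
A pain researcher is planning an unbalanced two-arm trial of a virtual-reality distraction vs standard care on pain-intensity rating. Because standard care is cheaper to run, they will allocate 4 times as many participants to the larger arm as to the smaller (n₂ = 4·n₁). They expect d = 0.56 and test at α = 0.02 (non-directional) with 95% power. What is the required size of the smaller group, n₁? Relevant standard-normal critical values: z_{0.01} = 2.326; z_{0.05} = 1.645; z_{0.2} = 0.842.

n₁ = 63

With allocation ratio k = n₂/n₁ = 4, Var(x̄₁−x̄₂) = σ²(1/n₁ + 1/(k·n₁)) = σ²·(k+1)/(k·n₁).
So n₁ = (1 + 1/k)·((z_{α/2} + z_β)/d)² = 1.250 × (3.971/0.56)².
n₁ = 1.250 × 50.28 = 62.9.
Round up: n₁ = 63, giving n₂ = 4 × 63 = 252.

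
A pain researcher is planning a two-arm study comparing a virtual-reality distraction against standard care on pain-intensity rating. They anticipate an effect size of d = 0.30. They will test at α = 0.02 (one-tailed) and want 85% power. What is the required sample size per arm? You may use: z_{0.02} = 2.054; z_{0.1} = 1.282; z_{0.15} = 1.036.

n = 213 per group

For two independent groups with equal n: n = 2·((z_{α} + z_β) / d)².
z_{α} + z_β = 2.054 + 1.036 = 3.090.
n = 2 × (3.090 / 0.30)² = 2 × 10.300² = 2 × 106.09 = 212.2.
Round up to the next whole participant.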